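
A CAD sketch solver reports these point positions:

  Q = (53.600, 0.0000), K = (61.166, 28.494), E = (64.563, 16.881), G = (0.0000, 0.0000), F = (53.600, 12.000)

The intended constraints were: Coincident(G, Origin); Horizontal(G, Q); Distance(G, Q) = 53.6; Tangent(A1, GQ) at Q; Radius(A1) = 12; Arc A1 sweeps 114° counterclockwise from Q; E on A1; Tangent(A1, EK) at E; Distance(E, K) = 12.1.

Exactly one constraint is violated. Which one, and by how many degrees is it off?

Tangent(A1, EK) at E — off by 7.69°.

G = (0.00, 0.00) ✓; G.y = 0.00, Q.y = 0.00 ✓; |GQ| = 53.60 ✓; ∠(FQ, QG) = 90.00° ✓; |FQ| = 12.00 ✓; bearing(F→E) − bearing(F→Q) = 114.0° ✓; |FE| = 12.00 ✓; ∠(FE, EK) = 97.69° ✗; |EK| = 12.10 ✓.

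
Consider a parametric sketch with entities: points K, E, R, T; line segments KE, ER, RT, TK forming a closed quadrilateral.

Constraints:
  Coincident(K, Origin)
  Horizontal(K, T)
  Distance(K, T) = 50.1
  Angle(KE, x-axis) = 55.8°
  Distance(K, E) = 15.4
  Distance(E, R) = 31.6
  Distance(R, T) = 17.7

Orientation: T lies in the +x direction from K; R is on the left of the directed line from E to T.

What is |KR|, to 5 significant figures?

42.790

Checks: |ER| = 31.60 ✓; |RT| = 17.70 ✓.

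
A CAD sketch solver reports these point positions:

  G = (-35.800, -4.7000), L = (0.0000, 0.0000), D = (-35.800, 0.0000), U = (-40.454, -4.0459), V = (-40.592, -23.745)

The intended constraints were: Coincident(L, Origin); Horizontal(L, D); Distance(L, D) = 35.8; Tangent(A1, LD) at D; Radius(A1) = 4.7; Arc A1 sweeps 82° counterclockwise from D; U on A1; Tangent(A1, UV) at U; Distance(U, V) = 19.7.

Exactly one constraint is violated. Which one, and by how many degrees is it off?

Tangent(A1, UV) at U — off by 7.60°.

L = (0.00, 0.00) ✓; L.y = 0.00, D.y = 0.00 ✓; |LD| = 35.80 ✓; ∠(GD, DL) = 90.00° ✓; |GD| = 4.700 ✓; bearing(G→U) − bearing(G→D) = 82.00° ✓; |GU| = 4.700 ✓; ∠(GU, UV) = 82.40° ✗; |UV| = 19.70 ✓.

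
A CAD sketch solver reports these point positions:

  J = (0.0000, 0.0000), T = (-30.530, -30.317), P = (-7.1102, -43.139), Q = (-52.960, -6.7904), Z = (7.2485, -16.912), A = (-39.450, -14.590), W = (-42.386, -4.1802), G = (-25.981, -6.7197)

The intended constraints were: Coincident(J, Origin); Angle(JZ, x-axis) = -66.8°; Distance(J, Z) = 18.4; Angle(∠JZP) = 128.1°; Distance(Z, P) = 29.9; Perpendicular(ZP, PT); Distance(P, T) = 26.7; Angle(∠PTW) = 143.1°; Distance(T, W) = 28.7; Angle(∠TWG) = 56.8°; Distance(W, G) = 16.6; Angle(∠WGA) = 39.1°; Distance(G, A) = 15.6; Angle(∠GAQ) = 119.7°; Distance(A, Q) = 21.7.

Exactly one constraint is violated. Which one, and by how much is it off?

Distance(A, Q) = 21.7 — off by 6.10.

J = (0.00, 0.00) ✓; JZ at -66.80° ✓; |JZ| = 18.40 ✓; ∠JZP = 128.1° ✓; |ZP| = 29.90 ✓; ∠(ZP, PT) = 90.00° ✓; |PT| = 26.70 ✓; ∠PTW = 143.1° ✓; |TW| = 28.70 ✓; ∠TWG = 56.80° ✓; |WG| = 16.60 ✓; ∠WGA = 39.10° ✓; |GA| = 15.60 ✓; ∠GAQ = 119.7° ✓; |AQ| = 15.60 ✗.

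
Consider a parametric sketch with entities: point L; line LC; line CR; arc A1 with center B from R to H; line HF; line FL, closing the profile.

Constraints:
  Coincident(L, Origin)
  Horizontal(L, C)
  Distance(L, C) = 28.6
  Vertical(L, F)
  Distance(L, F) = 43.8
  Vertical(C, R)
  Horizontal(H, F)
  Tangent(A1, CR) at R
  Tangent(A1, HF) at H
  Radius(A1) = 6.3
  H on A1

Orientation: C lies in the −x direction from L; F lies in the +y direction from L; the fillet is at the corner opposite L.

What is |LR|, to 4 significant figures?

47.16

The virtual corner opposite L is at (-28.60, 43.80). The tangent condition forces BR to be normal to CR and tangency of A1 to HF means the radius BH is perpendicular to HF, with radius 6.3, so the center B sits 6.3 in from both sides at B = (-22.30, 37.50). That places the tangent points at R = (-28.60, 37.50) on CR and H = (-22.30, 43.80) on HF. Then |LR| = |R − L| = 47.16.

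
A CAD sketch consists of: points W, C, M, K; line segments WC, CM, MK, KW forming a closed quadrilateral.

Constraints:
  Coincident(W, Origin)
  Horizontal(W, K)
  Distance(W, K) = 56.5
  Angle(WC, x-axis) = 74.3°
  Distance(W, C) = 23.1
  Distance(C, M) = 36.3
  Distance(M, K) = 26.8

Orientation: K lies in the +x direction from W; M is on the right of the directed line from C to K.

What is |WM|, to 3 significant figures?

30.6

Checks: |CM| = 36.30 ✓; |MK| = 26.80 ✓.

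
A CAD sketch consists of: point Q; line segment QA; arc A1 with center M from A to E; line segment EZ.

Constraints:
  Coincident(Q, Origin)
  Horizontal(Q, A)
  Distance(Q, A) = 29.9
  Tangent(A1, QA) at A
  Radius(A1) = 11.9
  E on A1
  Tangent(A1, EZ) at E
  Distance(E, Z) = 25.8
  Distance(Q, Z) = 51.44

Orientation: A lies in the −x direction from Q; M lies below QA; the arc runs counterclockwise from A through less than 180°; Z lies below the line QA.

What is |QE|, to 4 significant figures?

44.08

Checks: |ME| = 11.90 ✓; ∠(ME, EZ) = 90.00° ✓; |EZ| = 25.80 ✓; |QZ| = 51.44 ✓.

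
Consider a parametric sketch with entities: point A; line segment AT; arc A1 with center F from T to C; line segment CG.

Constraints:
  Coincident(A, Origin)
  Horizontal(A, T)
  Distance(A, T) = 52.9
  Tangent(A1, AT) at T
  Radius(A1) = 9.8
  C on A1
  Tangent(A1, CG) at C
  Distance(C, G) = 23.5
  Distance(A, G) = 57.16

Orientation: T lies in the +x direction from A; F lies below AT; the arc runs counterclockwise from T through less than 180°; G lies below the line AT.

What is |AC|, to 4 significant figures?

44.51

A is at the origin; A and T share the same y with |AT| = 52.9 and T on the +x side, so T = (52.90, 0.000). Since A1 is tangent to AT there, FT ⟂ AT, so F = T + (0, -9.8) = (52.90, -9.800). Since FC ⟂ CG (tangency), |FG| = √(9.8² + 23.5²) = 25.46 regardless of where C sits on A1. So G lies on both circle(A, 57.16) and circle(F, 25.46); the below-AT intersection is G = (45.77, -34.24). C is the foot of the tangent from G: C = (43.16, -10.89).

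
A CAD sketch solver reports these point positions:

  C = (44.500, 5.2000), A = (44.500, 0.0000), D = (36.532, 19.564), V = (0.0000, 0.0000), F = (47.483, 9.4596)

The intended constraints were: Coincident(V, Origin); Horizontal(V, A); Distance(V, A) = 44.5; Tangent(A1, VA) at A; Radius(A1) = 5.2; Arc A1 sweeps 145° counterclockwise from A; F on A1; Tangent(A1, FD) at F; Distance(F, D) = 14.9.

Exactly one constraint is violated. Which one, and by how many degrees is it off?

Tangent(A1, FD) at F — off by 7.69°.

V = (0.00, 0.00) ✓; V.y = 0.00, A.y = 0.00 ✓; |VA| = 44.50 ✓; ∠(CA, AV) = 90.00° ✓; |CA| = 5.200 ✓; bearing(C→F) − bearing(C→A) = 145.0° ✓; |CF| = 5.200 ✓; ∠(CF, FD) = 97.69° ✗; |FD| = 14.90 ✓.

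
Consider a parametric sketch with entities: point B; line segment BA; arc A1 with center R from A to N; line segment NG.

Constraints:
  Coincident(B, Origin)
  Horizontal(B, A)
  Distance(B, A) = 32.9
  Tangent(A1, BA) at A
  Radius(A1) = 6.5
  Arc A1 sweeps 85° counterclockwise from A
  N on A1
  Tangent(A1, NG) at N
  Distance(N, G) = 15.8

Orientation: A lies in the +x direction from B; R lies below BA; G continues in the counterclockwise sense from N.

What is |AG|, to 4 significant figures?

23.05

B is at the origin; BA is horizontal with |BA| = 32.9 and A on the +x side, so A = (32.90, 0.000). The tangent condition forces RA to be normal to BA, so R = A + (0, -6.5) = (32.90, -6.500). On A1, A sits at bearing 90° from R; an 85° counterclockwise sweep puts N at bearing 175°, so N = R + 6.5·(cos 175°, sin 175°) = (26.42, -5.933). The tangent condition forces RN to be normal to NG, so NG runs along (−sin 175°, cos 175°); with |NG| = 15.8, G = (25.05, -21.67). Then |AG| = |G − A| = 23.05.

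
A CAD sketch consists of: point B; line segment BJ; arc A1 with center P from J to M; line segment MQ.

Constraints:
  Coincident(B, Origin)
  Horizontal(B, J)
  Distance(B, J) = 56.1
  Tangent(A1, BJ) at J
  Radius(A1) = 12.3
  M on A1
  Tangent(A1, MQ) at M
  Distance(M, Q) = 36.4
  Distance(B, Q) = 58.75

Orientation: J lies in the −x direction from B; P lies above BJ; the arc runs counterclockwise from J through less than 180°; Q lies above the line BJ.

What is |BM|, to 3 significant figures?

45.1

Checks: |PM| = 12.30 ✓; ∠(PM, MQ) = 90.00° ✓; |MQ| = 36.40 ✓; |BQ| = 58.75 ✓.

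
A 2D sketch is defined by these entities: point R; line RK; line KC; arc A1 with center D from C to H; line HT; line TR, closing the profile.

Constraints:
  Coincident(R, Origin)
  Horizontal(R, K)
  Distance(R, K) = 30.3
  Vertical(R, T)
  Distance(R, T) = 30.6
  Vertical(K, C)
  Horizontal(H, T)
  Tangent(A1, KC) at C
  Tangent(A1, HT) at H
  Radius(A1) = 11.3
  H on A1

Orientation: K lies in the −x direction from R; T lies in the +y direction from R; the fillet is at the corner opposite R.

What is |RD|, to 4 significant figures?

27.08

R and T share the same x with |RT| = 30.6 and T on the +y side, so T = (0.000, 30.60). The virtual corner opposite R is at (-30.30, 30.60). Tangency of A1 to KC means the radius DC is perpendicular to KC and A1 meets HT tangentially, so DH is at right angles to HT, with radius 11.3, so the center D sits 11.3 in from both sides at D = (-19.00, 19.30). Then |RD| = |D − R| = 27.08.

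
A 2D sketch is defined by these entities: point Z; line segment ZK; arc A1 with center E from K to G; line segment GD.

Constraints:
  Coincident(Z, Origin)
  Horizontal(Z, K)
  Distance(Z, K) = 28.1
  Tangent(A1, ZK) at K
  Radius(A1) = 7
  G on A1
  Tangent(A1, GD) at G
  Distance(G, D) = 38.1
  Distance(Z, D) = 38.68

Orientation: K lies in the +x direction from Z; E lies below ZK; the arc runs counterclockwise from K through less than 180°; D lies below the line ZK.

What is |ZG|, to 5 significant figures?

22.148

Checks: |ZK| = 28.10 ✓; |EG| = 7.000 ✓; ∠(EG, GD) = 90.00° ✓; |GD| = 38.10 ✓; |ZD| = 38.68 ✓.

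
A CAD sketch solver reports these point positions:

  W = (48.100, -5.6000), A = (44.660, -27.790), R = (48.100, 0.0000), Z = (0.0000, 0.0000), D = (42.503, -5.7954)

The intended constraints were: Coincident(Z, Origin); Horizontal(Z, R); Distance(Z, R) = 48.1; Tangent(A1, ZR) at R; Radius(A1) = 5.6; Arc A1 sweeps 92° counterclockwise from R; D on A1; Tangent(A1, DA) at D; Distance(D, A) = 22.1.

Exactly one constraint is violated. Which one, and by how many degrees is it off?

Tangent(A1, DA) at D — off by 3.60°.

Z = (0.00, 0.00) ✓; Z.y = 0.00, R.y = 0.00 ✓; |ZR| = 48.10 ✓; ∠(WR, RZ) = 90.00° ✓; |WR| = 5.600 ✓; bearing(W→D) − bearing(W→R) = 92.00° ✓; |WD| = 5.600 ✓; ∠(WD, DA) = 86.40° ✗; |DA| = 22.10 ✓.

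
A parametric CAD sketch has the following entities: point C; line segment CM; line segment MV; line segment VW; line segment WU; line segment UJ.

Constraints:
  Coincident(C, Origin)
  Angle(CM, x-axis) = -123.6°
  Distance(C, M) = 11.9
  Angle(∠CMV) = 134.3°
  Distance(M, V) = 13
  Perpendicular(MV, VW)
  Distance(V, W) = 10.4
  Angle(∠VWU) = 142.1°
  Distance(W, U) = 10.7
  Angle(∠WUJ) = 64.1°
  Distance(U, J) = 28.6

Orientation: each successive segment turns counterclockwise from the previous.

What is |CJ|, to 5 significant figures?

15.480

C is at the origin; CM runs at -123.6° with length 11.9, so M = (-6.5854, -9.9118). ∠CMV = 134.3° gives MV at -77.900° from the x-axis; with |MV| = 13.0, V = (-3.8603, -22.623). MV is perpendicular to VW, so VW runs at 12.100°; with |VW| = 10.4, W = (6.3086, -20.443). ∠VWU = 142.1° gives WU at 50.000° from the x-axis; with |WU| = 10.7, U = (13.186, -12.246). ∠WUJ = 64.1° gives UJ at 165.90° from the x-axis; with |UJ| = 28.6, J = (-14.552, -5.2788). Then |CJ| = |J − C| = 15.480.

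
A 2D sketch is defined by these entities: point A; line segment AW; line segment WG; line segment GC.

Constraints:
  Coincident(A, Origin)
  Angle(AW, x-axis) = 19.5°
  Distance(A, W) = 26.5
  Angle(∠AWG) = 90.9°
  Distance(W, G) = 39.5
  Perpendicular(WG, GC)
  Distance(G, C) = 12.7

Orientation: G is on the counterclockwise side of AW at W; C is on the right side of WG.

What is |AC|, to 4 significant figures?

55.94

A is at the origin; AW runs at 19.5° with length 26.5, so W = 26.5·(cos 19.5°, sin 19.5°) = (24.98, 8.846). ∠AWG = 90.9°, so WG runs at 19.5° + (180° − 90.9°) = 108.6° from the x-axis; with |WG| = 39.5, G = W + 39.5·(cos 108.6°, sin 108.6°) = (12.38, 46.28). WG ⟂ GC; with |GC| = 12.7 on the right of WG, C = G + 12.7·(0.9478, 0.3190) = (24.42, 50.33). Then |AC| = |C − A| = 55.94.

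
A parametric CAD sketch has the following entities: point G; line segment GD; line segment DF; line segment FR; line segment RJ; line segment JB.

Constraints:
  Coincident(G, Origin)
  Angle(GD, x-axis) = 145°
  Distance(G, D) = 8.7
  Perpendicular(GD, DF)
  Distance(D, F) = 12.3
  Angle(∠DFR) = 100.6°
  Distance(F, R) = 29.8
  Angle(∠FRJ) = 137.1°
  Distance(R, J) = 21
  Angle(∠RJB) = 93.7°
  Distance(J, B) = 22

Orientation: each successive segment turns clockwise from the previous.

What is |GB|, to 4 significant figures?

30.60

G is at the origin; GD runs at 145.0° with length 8.7, so D = (-7.127, 4.990). GD ⟂ DF, so DF runs at 55.00°; with |DF| = 12.3, F = (-0.07163, 15.07). ∠DFR = 100.6° gives FR at -24.40° from the x-axis; with |FR| = 29.8, R = (27.07, 2.755). ∠FRJ = 137.1° gives RJ at -67.30° from the x-axis; with |RJ| = 21.0, J = (35.17, -16.62). ∠RJB = 93.7° gives JB at -153.6° from the x-axis; with |JB| = 22.0, B = (15.47, -26.40). Then |GB| = |B − G| = 30.60.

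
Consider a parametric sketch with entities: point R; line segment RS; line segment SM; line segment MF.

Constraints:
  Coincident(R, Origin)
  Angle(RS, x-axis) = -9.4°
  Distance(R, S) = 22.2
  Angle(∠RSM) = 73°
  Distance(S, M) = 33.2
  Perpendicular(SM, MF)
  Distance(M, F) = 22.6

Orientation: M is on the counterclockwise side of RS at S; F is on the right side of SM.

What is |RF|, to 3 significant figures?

51.3

R is at the origin; RS runs at -9.4° with length 22.2, so S = 22.2·(cos -9.4°, sin -9.4°) = (21.9, -3.63). ∠RSM = 73.0°, so SM runs at -9.4° + (180° − 73.0°) = 97.6° from the x-axis; with |SM| = 33.2, M = S + 33.2·(cos 97.6°, sin 97.6°) = (17.5, 29.3). SM ⟂ MF; with |MF| = 22.6 on the right of SM, F = M + 22.6·(0.991, 0.132) = (39.9, 32.3). Then |RF| = |F − R| = 51.3.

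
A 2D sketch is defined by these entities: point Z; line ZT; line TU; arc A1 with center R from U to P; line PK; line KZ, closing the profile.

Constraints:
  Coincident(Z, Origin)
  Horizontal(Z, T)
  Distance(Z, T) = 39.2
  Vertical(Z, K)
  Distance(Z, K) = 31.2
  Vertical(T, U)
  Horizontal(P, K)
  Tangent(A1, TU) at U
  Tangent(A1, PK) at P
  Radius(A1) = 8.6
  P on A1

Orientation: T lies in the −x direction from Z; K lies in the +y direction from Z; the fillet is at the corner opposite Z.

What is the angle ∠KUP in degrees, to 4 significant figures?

32.63°

The virtual corner opposite Z is at (-39.20, 31.20). Tangency of A1 to TU means the radius RU is perpendicular to TU and tangency of A1 to PK means the radius RP is perpendicular to PK, with radius 8.6, so the center R sits 8.6 in from both sides at R = (-30.60, 22.60). That places the tangent points at U = (-39.20, 22.60) on TU and P = (-30.60, 31.20) on PK. Then cos ∠KUP = UK·UP / (|UK||UP|), giving 32.63°.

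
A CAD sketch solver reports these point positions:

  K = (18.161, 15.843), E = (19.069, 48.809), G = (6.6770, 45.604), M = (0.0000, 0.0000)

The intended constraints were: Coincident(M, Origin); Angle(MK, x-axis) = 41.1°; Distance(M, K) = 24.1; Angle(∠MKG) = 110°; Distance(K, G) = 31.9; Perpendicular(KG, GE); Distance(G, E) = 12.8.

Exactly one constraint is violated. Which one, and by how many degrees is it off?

Perpendicular(KG, GE) — off by 6.60°.

M = (0.00, 0.00) ✓; MK at 41.10° ✓; |MK| = 24.10 ✓; ∠MKG = 110.0° ✓; |KG| = 31.90 ✓; ∠(KG, GE) = 96.60° ✗; |GE| = 12.80 ✓.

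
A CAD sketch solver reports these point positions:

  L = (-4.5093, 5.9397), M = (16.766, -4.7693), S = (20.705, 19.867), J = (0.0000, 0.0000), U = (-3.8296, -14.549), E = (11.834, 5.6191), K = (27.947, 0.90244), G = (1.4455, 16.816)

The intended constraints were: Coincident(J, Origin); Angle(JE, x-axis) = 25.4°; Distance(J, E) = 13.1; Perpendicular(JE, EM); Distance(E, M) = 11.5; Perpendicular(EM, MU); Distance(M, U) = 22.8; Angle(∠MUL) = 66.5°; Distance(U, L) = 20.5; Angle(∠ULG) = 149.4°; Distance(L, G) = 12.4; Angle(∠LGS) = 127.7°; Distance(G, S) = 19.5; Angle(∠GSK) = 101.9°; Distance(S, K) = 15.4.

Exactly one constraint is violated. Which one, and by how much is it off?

Distance(S, K) = 15.4 — off by 4.90.

J = (0.00, 0.00) ✓; JE at 25.40° ✓; |JE| = 13.10 ✓; ∠(JE, EM) = 90.00° ✓; |EM| = 11.50 ✓; ∠(EM, MU) = 90.00° ✓; |MU| = 22.80 ✓; ∠MUL = 66.50° ✓; |UL| = 20.50 ✓; ∠ULG = 149.4° ✓; |LG| = 12.40 ✓; ∠LGS = 127.7° ✓; |GS| = 19.50 ✓; ∠GSK = 101.9° ✓; |SK| = 20.30 ✗.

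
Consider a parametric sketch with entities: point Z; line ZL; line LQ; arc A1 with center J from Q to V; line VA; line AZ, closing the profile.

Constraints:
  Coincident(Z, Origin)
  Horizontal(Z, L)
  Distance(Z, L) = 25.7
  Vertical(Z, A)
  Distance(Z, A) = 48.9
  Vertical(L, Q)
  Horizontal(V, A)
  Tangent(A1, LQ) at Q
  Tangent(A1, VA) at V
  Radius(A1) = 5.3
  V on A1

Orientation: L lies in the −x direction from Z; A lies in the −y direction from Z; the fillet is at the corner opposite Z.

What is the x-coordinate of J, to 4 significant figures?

-20.40

ZA is vertical with |ZA| = 48.9 and A on the −y side, so A = (0.000, -48.90). The virtual corner opposite Z is at (-25.70, -48.90). A1 meets LQ tangentially, so JQ is at right angles to LQ and tangency of A1 to VA means the radius JV is perpendicular to VA, with radius 5.3, so the center J sits 5.3 in from both sides at J = (-20.40, -43.60). So J.x = -20.40.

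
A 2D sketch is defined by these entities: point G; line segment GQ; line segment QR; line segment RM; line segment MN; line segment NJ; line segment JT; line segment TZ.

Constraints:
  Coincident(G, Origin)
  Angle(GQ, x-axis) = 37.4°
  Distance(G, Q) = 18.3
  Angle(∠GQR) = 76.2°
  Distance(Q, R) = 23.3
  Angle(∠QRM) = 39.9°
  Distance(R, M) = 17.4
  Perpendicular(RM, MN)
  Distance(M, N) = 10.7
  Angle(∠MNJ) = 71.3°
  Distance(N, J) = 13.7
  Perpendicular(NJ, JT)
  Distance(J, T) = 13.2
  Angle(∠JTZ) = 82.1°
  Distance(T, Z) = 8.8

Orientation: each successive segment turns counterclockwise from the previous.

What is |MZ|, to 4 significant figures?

2.419

G is at the origin; GQ runs at 37.4° with length 18.3, so Q = (14.54, 11.11). ∠GQR = 76.2° gives QR at 141.2° from the x-axis; with |QR| = 23.3, R = (-3.621, 25.71). ∠QRM = 39.9° gives RM at -78.70° from the x-axis; with |RM| = 17.4, M = (-0.2113, 8.652). RM is perpendicular to MN, so MN runs at 11.30°; with |MN| = 10.7, N = (10.28, 10.75). ∠MNJ = 71.3° gives NJ at 120.0° from the x-axis; with |NJ| = 13.7, J = (3.431, 22.61). NJ is perpendicular to JT, so JT runs at -150.0°; with |JT| = 13.2, T = (-8.000, 16.01). ∠JTZ = 82.1° gives TZ at -52.10° from the x-axis; with |TZ| = 8.8, Z = (-2.595, 9.069). Then |MZ| = |Z − M| = 2.419.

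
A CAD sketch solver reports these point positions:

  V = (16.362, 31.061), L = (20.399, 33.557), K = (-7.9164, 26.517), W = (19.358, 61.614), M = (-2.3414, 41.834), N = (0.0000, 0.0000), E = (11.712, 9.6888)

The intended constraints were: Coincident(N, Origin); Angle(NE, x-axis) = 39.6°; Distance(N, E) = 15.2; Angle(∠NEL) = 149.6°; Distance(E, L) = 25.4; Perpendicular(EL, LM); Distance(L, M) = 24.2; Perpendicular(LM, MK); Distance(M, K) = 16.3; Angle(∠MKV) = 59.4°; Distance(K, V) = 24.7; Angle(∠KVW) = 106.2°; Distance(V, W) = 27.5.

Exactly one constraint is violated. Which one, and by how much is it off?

Distance(V, W) = 27.5 — off by 3.20.

N = (0.00, 0.00) ✓; NE at 39.60° ✓; |NE| = 15.20 ✓; ∠NEL = 149.6° ✓; |EL| = 25.40 ✓; ∠(EL, LM) = 90.00° ✓; |LM| = 24.20 ✓; ∠(LM, MK) = 90.00° ✓; |MK| = 16.30 ✓; ∠MKV = 59.40° ✓; |KV| = 24.70 ✓; ∠KVW = 106.2° ✓; |VW| = 30.70 ✗.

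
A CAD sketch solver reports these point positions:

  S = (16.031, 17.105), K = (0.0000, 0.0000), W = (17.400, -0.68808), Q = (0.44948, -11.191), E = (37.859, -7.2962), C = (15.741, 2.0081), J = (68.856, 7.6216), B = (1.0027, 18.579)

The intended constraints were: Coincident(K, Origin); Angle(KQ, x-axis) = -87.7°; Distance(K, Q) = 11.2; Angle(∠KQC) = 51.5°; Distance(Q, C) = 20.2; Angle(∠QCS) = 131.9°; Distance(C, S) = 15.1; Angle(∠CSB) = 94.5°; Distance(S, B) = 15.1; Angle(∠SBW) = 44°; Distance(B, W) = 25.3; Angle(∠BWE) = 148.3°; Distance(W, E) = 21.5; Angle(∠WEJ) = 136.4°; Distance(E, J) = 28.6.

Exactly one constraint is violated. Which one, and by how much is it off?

Distance(E, J) = 28.6 — off by 5.80.

K = (0.00, 0.00) ✓; KQ at -87.70° ✓; |KQ| = 11.20 ✓; ∠KQC = 51.50° ✓; |QC| = 20.20 ✓; ∠QCS = 131.9° ✓; |CS| = 15.10 ✓; ∠CSB = 94.50° ✓; |SB| = 15.10 ✓; ∠SBW = 44.00° ✓; |BW| = 25.30 ✓; ∠BWE = 148.3° ✓; |WE| = 21.50 ✓; ∠WEJ = 136.4° ✓; |EJ| = 34.40 ✗.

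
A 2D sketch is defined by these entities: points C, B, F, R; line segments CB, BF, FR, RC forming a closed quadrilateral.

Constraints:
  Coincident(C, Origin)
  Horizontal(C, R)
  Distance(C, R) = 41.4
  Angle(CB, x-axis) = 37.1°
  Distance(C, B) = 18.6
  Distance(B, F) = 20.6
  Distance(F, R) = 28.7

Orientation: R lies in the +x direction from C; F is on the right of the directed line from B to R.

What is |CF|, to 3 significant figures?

17.1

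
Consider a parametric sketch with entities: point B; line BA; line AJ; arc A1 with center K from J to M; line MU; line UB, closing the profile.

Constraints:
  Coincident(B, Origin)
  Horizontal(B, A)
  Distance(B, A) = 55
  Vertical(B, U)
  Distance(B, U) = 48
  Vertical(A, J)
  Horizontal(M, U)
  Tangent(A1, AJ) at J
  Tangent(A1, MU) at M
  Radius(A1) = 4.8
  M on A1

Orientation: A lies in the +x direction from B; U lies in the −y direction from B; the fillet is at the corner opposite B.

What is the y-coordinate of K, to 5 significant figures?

-43.200

B is at the origin; B and A share the same y with |BA| = 55.0 and A on the +x side, so A = (55.000, 0.0000). B and U share the same x with |BU| = 48.0 and U on the −y side, so U = (0.0000, -48.000). The virtual corner opposite B is at (55.000, -48.000). The tangent condition forces KJ to be normal to AJ and tangency of A1 to MU means the radius KM is perpendicular to MU, with radius 4.8, so the center K sits 4.8 in from both sides at K = (50.200, -43.200). So K.y = -43.200.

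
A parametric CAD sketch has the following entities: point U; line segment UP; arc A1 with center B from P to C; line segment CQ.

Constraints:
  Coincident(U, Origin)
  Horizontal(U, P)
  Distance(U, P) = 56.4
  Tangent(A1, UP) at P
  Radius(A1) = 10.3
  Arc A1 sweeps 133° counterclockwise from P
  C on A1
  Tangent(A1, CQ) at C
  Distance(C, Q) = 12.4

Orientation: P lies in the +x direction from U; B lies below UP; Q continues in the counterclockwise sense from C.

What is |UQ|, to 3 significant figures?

63.1

On A1, P sits at bearing 90° from B; a 133° counterclockwise sweep puts C at bearing 223°, so C = B + 10.3·(cos 223°, sin 223°) = (48.9, -17.3). The tangent condition forces BC to be normal to CQ, so CQ runs along (−sin 223°, cos 223°); with |CQ| = 12.4, Q = (57.3, -26.4). Then |UQ| = |Q − U| = 63.1.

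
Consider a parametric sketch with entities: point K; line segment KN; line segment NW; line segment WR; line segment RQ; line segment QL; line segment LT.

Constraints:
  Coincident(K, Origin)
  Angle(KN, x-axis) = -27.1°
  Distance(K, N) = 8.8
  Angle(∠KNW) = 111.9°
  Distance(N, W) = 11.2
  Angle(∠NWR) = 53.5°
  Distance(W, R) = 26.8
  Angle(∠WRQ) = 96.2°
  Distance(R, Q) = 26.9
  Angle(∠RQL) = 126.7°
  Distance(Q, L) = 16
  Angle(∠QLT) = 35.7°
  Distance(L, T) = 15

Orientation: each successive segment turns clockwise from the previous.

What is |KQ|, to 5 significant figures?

24.685

∠NWR = 53.5° gives WR at 138.30° from the x-axis; with |WR| = 26.8, R = (-13.191, 2.6655). ∠WRQ = 96.2° gives RQ at 54.500° from the x-axis; with |RQ| = 26.9, Q = (2.4298, 24.565). Then |KQ| = |Q − K| = 24.685.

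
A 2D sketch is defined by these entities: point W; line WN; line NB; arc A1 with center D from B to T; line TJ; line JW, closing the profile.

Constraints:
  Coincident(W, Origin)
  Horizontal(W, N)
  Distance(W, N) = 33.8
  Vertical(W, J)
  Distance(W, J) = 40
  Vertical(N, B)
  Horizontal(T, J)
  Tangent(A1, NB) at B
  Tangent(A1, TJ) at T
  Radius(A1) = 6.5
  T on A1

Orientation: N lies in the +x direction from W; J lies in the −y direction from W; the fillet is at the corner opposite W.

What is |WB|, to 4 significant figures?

47.59

The virtual corner opposite W is at (33.80, -40.00). A1 meets NB tangentially, so DB is at right angles to NB and A1 meets TJ tangentially, so DT is at right angles to TJ, with radius 6.5, so the center D sits 6.5 in from both sides at D = (27.30, -33.50). That places the tangent points at B = (33.80, -33.50) on NB and T = (27.30, -40.00) on TJ. Then |WB| = |B − W| = 47.59.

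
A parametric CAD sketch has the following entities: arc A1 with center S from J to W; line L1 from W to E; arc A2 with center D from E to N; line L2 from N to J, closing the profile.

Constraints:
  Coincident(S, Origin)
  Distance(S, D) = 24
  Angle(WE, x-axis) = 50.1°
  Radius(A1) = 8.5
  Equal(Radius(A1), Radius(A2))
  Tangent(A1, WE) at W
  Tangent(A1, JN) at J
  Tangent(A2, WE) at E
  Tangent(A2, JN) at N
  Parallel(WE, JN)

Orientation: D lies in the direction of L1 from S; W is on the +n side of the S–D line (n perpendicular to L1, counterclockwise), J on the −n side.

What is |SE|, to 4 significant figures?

25.46

Tangency of A1 to both parallel lines with radius 8.5 puts W and J at S ± 8.5·n: W = (-6.521, 5.452), J = (6.521, -5.452). Equal radii place E and N the same way about D: E = D + 8.5·n = (8.874, 23.86), N = D − 8.5·n = (21.92, 12.96). Then |SE| = |E − S| = 25.46.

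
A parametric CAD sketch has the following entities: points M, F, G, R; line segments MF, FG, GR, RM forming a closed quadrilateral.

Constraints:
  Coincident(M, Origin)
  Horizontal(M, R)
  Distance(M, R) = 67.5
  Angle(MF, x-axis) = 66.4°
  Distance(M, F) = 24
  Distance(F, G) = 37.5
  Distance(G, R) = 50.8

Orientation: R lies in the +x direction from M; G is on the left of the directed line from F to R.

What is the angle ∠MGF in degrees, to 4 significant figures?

12.46°

Checks: |FG| = 37.50 ✓; |GR| = 50.80 ✓.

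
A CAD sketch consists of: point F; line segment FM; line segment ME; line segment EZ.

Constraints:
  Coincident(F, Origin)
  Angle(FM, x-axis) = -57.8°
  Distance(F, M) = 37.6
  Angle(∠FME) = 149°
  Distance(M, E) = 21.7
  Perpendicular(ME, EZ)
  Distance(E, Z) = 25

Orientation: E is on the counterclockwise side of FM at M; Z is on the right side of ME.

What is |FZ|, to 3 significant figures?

69.8

∠FME = 149.0°, so ME runs at -57.8° + (180° − 149.0°) = -26.8° from the x-axis; with |ME| = 21.7, E = M + 21.7·(cos -26.8°, sin -26.8°) = (39.4, -41.6). ME ⟂ EZ; with |EZ| = 25.0 on the right of ME, Z = E + 25.0·(-0.451, -0.893) = (28.1, -63.9). Then |FZ| = |Z − F| = 69.8.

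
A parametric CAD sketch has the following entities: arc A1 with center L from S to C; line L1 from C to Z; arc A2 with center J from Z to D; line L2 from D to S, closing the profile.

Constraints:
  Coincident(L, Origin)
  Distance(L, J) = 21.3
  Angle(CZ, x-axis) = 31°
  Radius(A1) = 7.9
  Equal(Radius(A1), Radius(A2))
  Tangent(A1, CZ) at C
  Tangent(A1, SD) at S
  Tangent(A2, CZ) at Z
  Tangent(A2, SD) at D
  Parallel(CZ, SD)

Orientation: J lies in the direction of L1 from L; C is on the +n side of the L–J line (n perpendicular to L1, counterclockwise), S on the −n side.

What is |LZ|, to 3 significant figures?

22.7

The slot axis is L1's direction at 31.0°, so u = (cos 31.0°, sin 31.0°) = (0.857, 0.515) and n = (−sin 31.0°, cos 31.0°) = (-0.515, 0.857). L is at the origin and J lies 21.3 along u from L, so J = 21.3·u = (18.3, 11.0). Tangency of A1 to both parallel lines with radius 7.9 puts C and S at L ± 7.9·n: C = (-4.07, 6.77), S = (4.07, -6.77). Equal radii place Z and D the same way about J: Z = J + 7.9·n = (14.2, 17.7), D = J − 7.9·n = (22.3, 4.20). Then |LZ| = |Z − L| = 22.7.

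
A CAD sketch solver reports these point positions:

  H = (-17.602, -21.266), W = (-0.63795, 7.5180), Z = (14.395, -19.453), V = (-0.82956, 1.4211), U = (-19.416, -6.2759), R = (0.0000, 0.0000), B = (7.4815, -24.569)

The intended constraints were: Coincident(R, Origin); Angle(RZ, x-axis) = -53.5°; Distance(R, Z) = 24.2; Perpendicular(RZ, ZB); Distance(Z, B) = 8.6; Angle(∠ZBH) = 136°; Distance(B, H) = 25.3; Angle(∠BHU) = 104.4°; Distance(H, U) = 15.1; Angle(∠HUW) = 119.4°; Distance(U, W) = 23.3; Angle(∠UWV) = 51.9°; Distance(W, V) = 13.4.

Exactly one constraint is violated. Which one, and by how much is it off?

Distance(W, V) = 13.4 — off by 7.30.

R = (0.00, 0.00) ✓; RZ at -53.50° ✓; |RZ| = 24.20 ✓; ∠(RZ, ZB) = 90.00° ✓; |ZB| = 8.601 ✓; ∠ZBH = 136.0° ✓; |BH| = 25.30 ✓; ∠BHU = 104.4° ✓; |HU| = 15.10 ✓; ∠HUW = 119.4° ✓; |UW| = 23.30 ✓; ∠UWV = 51.90° ✓; |WV| = 6.100 ✗.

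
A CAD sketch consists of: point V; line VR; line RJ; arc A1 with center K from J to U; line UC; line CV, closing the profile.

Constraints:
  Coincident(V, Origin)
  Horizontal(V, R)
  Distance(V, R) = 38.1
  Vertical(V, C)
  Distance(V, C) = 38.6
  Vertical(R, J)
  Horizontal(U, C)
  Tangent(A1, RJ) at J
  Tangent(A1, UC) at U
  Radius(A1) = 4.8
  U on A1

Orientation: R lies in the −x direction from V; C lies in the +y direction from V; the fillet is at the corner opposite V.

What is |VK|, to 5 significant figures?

47.448

V is at the origin; V and R share the same y with |VR| = 38.1 and R on the −x side, so R = (-38.100, 0.0000). V and C share the same x with |VC| = 38.6 and C on the +y side, so C = (0.0000, 38.600). The virtual corner opposite V is at (-38.100, 38.600). The tangent condition forces KJ to be normal to RJ and A1 meets UC tangentially, so KU is at right angles to UC, with radius 4.8, so the center K sits 4.8 in from both sides at K = (-33.300, 33.800). Then |VK| = |K − V| = 47.448.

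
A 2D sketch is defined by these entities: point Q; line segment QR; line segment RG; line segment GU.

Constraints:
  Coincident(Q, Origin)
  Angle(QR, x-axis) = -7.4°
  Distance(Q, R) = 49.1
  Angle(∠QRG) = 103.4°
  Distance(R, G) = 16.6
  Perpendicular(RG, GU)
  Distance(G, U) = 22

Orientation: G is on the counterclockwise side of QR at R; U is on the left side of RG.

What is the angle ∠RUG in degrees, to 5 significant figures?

37.036°

Q is at the origin; QR runs at -7.4° with length 49.1, so R = 49.1·(cos -7.4°, sin -7.4°) = (48.691, -6.3239). ∠QRG = 103.4°, so RG runs at -7.4° + (180° − 103.4°) = 69.200° from the x-axis; with |RG| = 16.6, G = R + 16.6·(cos 69.200°, sin 69.200°) = (54.586, 9.1942). RG is perpendicular to GU; with |GU| = 22.0 on the left of RG, U = G + 22.0·(-0.93483, 0.35511) = (34.020, 17.007). Then cos ∠RUG = UR·UG / (|UR||UG|), giving 37.036°.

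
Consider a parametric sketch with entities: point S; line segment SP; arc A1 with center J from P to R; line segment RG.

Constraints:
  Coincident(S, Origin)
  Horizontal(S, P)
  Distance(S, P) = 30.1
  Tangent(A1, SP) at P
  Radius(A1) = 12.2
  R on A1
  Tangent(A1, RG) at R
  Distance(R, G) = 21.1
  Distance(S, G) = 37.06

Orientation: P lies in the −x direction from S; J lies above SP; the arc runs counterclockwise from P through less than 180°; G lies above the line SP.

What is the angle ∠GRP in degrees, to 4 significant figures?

136.0°

Checks: |JP| = 12.20 ✓; |JR| = 12.20 ✓; ∠(JR, RG) = 90.00° ✓; |RG| = 21.10 ✓; |SG| = 37.06 ✓.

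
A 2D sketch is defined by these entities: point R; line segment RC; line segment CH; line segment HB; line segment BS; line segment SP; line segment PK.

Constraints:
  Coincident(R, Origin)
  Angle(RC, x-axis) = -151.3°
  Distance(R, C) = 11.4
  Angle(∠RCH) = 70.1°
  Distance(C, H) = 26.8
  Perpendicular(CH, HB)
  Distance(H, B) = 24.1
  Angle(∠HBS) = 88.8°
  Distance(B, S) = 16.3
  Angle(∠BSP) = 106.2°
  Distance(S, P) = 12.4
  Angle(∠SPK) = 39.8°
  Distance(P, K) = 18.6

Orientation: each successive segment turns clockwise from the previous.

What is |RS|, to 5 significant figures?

14.625

The perpendicularity gives HB at right angles to CH, so HB runs at 8.8000°; with |HB| = 24.1, B = (9.7168, 24.697). ∠HBS = 88.8° gives BS at -82.400° from the x-axis; with |BS| = 16.3, S = (11.873, 8.5401). Then |RS| = |S − R| = 14.625.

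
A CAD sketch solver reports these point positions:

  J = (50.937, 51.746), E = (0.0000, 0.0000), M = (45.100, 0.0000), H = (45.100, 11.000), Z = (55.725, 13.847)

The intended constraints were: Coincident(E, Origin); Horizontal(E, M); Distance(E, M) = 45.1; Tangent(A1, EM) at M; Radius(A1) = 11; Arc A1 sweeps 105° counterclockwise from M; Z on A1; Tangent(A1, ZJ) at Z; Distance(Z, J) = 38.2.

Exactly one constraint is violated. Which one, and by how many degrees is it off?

Tangent(A1, ZJ) at Z — off by 7.80°.

E = (0.00, 0.00) ✓; E.y = 0.00, M.y = 0.00 ✓; |EM| = 45.10 ✓; ∠(HM, ME) = 90.00° ✓; |HM| = 11.00 ✓; bearing(H→Z) − bearing(H→M) = 105.0° ✓; |HZ| = 11.00 ✓; ∠(HZ, ZJ) = 97.80° ✗; |ZJ| = 38.20 ✓.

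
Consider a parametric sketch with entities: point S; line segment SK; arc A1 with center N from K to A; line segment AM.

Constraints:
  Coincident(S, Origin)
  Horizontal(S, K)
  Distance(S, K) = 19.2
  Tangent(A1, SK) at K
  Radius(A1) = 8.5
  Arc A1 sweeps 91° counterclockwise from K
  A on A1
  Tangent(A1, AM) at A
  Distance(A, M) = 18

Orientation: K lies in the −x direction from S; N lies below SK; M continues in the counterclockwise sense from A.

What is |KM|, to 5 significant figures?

27.874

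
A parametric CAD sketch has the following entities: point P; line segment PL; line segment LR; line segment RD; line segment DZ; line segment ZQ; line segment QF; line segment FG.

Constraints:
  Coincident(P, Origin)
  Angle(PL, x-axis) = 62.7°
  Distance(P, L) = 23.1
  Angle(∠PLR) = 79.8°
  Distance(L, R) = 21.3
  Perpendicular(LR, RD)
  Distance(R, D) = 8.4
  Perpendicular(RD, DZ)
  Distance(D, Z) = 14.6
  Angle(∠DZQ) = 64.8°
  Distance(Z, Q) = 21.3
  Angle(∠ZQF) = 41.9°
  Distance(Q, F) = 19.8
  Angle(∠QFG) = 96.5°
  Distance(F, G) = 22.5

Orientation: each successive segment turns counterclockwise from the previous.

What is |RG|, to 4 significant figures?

26.62

∠ZQF = 41.9° gives QF at -123.8° from the x-axis; with |QF| = 19.8, F = (-12.29, 19.10). ∠QFG = 96.5° gives FG at -40.30° from the x-axis; with |FG| = 22.5, G = (4.865, 4.550). Then |RG| = |G − R| = 26.62.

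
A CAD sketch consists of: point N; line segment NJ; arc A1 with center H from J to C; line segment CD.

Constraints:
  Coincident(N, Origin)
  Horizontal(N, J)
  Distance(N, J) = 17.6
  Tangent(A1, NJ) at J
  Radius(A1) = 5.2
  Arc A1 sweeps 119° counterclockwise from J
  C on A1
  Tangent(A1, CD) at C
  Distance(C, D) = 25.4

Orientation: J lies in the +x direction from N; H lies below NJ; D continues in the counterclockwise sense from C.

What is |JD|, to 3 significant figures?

30.9

N is at the origin; N and J share the same y with |NJ| = 17.6 and J on the +x side, so J = (17.6, 0.00). The tangent condition forces HJ to be normal to NJ, so H = J + (0, -5.2) = (17.6, -5.20). On A1, J sits at bearing 90° from H; a 119° counterclockwise sweep puts C at bearing 209°, so C = H + 5.2·(cos 209°, sin 209°) = (13.1, -7.72). Tangency of A1 to CD means the radius HC is perpendicular to CD, so CD runs along (−sin 209°, cos 209°); with |CD| = 25.4, D = (25.4, -29.9). Then |JD| = |D − J| = 30.9.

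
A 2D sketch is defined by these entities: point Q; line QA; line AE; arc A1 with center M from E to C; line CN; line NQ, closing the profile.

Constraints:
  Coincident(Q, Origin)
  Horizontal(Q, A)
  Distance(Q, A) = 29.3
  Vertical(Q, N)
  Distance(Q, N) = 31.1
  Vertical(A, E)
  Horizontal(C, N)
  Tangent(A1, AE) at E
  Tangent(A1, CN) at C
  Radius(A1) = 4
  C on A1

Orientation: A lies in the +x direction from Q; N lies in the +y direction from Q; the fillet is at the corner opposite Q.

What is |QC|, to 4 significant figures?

40.09

Q is at the origin; QA is horizontal with |QA| = 29.3 and A on the +x side, so A = (29.30, 0.000). QN is vertical with |QN| = 31.1 and N on the +y side, so N = (0.000, 31.10). The virtual corner opposite Q is at (29.30, 31.10). A1 meets AE tangentially, so ME is at right angles to AE and A1 meets CN tangentially, so MC is at right angles to CN, with radius 4.0, so the center M sits 4.0 in from both sides at M = (25.30, 27.10). That places the tangent points at E = (29.30, 27.10) on AE and C = (25.30, 31.10) on CN. Then |QC| = |C − Q| = 40.09.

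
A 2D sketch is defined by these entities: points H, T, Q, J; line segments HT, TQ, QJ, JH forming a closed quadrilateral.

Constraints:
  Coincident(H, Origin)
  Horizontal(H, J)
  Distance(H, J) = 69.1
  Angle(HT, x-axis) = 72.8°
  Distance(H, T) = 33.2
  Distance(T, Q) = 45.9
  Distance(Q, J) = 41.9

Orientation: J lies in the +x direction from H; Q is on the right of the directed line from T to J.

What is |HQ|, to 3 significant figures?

30.2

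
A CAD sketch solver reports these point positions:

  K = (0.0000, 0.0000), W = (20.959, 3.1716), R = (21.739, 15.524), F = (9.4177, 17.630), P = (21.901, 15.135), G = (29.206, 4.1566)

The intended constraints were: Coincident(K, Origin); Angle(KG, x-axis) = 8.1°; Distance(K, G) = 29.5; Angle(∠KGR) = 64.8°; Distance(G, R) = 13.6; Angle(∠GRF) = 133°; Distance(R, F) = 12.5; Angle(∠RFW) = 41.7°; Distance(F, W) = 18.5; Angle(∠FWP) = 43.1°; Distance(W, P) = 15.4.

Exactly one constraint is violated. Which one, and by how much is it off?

Distance(W, P) = 15.4 — off by 3.40.

K = (0.00, 0.00) ✓; KG at 8.100° ✓; |KG| = 29.50 ✓; ∠KGR = 64.80° ✓; |GR| = 13.60 ✓; ∠GRF = 133.0° ✓; |RF| = 12.50 ✓; ∠RFW = 41.70° ✓; |FW| = 18.50 ✓; ∠FWP = 43.10° ✓; |WP| = 12.00 ✗.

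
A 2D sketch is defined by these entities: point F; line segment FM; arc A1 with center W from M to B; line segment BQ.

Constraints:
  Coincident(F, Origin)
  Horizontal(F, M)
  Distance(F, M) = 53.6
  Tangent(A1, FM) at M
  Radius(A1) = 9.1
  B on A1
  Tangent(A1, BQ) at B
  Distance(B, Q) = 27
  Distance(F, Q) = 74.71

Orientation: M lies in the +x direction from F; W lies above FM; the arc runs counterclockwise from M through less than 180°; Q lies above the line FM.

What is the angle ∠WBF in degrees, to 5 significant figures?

14.769°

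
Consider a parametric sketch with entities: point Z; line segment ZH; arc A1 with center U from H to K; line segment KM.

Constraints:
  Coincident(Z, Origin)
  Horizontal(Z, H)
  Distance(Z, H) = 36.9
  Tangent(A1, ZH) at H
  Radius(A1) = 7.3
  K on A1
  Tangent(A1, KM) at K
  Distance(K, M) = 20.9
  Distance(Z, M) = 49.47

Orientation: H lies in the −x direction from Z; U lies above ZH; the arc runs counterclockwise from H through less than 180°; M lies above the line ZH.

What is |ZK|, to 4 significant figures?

32.20

Checks: |UK| = 7.300 ✓; ∠(UK, KM) = 90.00° ✓; |KM| = 20.90 ✓; |ZM| = 49.47 ✓.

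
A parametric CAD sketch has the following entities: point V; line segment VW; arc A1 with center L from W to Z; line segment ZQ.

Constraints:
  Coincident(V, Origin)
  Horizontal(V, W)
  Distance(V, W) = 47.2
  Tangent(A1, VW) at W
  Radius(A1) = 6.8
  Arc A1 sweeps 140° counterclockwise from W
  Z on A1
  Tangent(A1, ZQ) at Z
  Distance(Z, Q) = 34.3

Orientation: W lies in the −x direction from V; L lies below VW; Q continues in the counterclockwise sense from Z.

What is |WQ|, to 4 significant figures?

40.49

On A1, W sits at bearing 90° from L; a 140° counterclockwise sweep puts Z at bearing 230°, so Z = L + 6.8·(cos 230°, sin 230°) = (-51.57, -12.01). A1 meets ZQ tangentially, so LZ is at right angles to ZQ, so ZQ runs along (−sin 230°, cos 230°); with |ZQ| = 34.3, Q = (-25.30, -34.06). Then |WQ| = |Q − W| = 40.49.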